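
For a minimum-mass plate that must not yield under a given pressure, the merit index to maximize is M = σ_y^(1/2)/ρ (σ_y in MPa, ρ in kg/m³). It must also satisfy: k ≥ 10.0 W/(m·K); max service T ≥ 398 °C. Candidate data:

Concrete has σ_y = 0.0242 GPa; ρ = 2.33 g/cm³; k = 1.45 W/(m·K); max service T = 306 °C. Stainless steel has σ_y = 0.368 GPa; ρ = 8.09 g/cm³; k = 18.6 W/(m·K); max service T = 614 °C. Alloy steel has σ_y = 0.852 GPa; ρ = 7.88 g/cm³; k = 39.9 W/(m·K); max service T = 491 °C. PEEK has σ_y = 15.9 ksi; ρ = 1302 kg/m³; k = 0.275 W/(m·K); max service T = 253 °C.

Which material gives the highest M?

alloy steel

Screen on constraints: k ≥ 10.0 W/(m·K); max service T ≥ 398 °C. Survivors: stainless steel, alloy steel.
Convert each candidate to consistent units, then evaluate M:
  stainless steel: σ_y = 368.0 MPa, ρ = 8090 kg/m³
  alloy steel: σ_y = 852.0 MPa, ρ = 7880 kg/m³
  alloy steel: M = 3.70×10⁻³
  stainless steel: M = 2.37×10⁻³
Alloy steel has the largest M.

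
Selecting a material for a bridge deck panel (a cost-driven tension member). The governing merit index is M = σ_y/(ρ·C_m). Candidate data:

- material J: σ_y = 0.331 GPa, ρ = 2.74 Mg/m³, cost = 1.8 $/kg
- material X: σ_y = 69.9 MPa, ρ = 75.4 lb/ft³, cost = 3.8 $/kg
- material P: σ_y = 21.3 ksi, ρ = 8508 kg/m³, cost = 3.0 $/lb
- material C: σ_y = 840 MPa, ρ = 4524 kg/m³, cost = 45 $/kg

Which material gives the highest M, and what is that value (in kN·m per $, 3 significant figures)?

Normalizing units and computing the index:
  material J: σ_y = 331.0 MPa, ρ = 2740 kg/m³, cost = 1.800 $/kg
  material X: σ_y = 69.90 MPa, ρ = 1208 kg/m³, cost = 3.800 $/kg
  material P: σ_y = 146.9 MPa, ρ = 8508 kg/m³, cost = 6.614 $/kg
  material C: σ_y = 840.0 MPa, ρ = 4524 kg/m³, cost = 45.00 $/kg
  material J: M = 67.1 kN·m per $
  material X: M = 15.2 kN·m per $
  material C: M = 4.13 kN·m per $
  material P: M = 2.61 kN·m per $
Highest index: material J.

material J, M = 67.1 kN·m per $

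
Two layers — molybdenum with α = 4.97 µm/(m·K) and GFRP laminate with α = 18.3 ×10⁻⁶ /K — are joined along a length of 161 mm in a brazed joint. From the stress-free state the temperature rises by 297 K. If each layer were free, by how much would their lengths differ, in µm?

Δα = |4.97 − 18.3|×10⁻⁶/K = 13.3×10⁻⁶/K.
ΔL_mismatch = Δα·L·ΔT = 13.3×10⁻⁶ × 161.0 mm × 297.0 K = 637 µm.

637 µm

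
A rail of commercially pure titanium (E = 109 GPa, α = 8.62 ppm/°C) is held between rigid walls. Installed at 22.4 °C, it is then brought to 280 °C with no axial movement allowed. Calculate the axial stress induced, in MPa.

ΔT = 257.6 K. Constrained thermal stress σ = E·α·ΔT = 109.0×10³ MPa × 8.62×10⁻⁶ × 257.6 = 242 MPa (compressive).

242 MPa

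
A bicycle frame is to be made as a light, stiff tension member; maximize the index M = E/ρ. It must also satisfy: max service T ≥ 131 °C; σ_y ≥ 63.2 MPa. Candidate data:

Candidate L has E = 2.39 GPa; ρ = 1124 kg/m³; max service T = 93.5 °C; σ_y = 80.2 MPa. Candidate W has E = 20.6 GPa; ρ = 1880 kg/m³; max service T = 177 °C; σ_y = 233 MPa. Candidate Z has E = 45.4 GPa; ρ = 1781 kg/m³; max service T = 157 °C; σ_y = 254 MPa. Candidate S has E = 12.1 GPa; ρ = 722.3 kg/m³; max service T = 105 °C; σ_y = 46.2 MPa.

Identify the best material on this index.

candidate Z

Screen on constraints: max service T ≥ 131 °C; σ_y ≥ 63.2 MPa. Survivors: candidate W, candidate Z.
Per-candidate index values:
  candidate Z: M = 25.5 MN·m/kg
  candidate W: M = 11.0 MN·m/kg
Candidate Z has the largest M.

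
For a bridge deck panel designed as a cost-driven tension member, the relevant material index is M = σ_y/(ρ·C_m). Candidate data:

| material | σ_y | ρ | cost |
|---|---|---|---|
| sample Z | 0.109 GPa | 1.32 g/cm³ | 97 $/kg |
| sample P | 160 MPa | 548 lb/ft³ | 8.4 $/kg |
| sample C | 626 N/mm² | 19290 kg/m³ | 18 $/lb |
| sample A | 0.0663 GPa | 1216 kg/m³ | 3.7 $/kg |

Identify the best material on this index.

sample A

Convert each candidate to consistent units, then evaluate M:
  sample Z: σ_y = 109.0 MPa, ρ = 1320 kg/m³, cost = 97.00 $/kg
  sample P: σ_y = 160.0 MPa, ρ = 8778 kg/m³, cost = 8.400 $/kg
  sample C: σ_y = 626.0 MPa, ρ = 19290 kg/m³, cost = 39.68 $/kg
  sample A: σ_y = 66.30 MPa, ρ = 1216 kg/m³, cost = 3.700 $/kg
  sample A: M = 14.7 kN·m per $
  sample P: M = 2.17 kN·m per $
  sample Z: M = 0.851 kN·m per $
  sample C: M = 0.818 kN·m per $
The maximum is for sample A.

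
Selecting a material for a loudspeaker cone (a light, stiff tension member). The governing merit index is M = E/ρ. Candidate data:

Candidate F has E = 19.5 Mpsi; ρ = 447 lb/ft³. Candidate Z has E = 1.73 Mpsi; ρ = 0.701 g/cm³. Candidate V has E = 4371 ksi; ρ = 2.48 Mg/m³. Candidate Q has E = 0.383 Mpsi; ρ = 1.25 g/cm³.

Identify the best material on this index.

candidate F

After converting to SI:
  candidate F: E = 134.4 GPa, ρ = 7160 kg/m³
  candidate Z: E = 11.93 GPa, ρ = 701.0 kg/m³
  candidate V: E = 30.14 GPa, ρ = 2480 kg/m³
  candidate Q: E = 2.641 GPa, ρ = 1250 kg/m³
  candidate F: M = 18.8 MN·m/kg
  candidate Z: M = 17.0 MN·m/kg
  candidate V: M = 12.2 MN·m/kg
  candidate Q: M = 2.11 MN·m/kg
The maximum is for candidate F.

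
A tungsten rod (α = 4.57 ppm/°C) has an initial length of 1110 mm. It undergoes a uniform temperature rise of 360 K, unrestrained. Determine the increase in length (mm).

1.83 mm

ΔL = α·L₀·ΔT = 4.57×10⁻⁶ × 1110 mm × 360.0 K = 1.83 mm.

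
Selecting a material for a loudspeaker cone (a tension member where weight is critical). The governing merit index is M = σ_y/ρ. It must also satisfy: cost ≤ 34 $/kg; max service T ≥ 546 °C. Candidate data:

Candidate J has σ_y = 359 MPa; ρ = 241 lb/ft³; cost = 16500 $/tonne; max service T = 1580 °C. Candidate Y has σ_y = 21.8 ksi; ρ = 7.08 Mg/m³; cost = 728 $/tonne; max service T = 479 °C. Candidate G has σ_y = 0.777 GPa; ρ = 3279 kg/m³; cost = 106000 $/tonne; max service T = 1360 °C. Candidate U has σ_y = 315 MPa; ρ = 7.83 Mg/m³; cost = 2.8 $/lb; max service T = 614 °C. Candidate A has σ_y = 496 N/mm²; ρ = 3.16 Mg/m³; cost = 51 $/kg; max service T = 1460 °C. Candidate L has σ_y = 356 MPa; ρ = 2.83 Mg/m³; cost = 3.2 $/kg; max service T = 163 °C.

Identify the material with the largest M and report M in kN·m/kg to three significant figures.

Screen on constraints: cost ≤ 34 $/kg; max service T ≥ 546 °C. Survivors: candidate J, candidate U.
Putting every candidate on a common basis:
  candidate J: σ_y = 359.0 MPa, ρ = 3860 kg/m³
  candidate U: σ_y = 315.0 MPa, ρ = 7830 kg/m³
  candidate J: M = 93.0 kN·m/kg
  candidate U: M = 40.2 kN·m/kg
Highest index: candidate J.

candidate J, M = 93.0 kN·m/kg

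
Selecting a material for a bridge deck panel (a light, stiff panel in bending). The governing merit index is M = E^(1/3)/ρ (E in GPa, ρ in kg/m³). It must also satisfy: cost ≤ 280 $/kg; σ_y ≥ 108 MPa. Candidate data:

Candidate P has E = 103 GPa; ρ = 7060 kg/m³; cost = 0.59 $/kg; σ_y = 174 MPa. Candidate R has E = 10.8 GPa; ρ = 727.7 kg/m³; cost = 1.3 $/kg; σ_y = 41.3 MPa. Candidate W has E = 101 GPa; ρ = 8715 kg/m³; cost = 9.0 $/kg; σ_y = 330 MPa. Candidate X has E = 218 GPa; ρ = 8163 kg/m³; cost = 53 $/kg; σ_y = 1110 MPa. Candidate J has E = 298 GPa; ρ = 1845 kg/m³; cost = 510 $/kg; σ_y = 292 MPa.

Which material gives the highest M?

candidate X

Screen on constraints: cost ≤ 280 $/kg; σ_y ≥ 108 MPa. Survivors: candidate P, candidate W, candidate X.
Evaluate M for each candidate:
  candidate X: M = 0.737×10⁻³
  candidate P: M = 0.664×10⁻³
  candidate W: M = 0.534×10⁻³
Candidate X ranks first.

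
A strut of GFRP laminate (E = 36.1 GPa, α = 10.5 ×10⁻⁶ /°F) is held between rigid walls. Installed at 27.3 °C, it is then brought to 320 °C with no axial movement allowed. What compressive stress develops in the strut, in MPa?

α = 10.5×10⁻⁶/°F × 9/5 = 18.9×10⁻⁶/K.
ΔT = 292.7 K. Constrained thermal stress σ = E·α·ΔT = 36.10×10³ MPa × 18.9×10⁻⁶ × 292.7 = 200 MPa (compressive).

200 MPa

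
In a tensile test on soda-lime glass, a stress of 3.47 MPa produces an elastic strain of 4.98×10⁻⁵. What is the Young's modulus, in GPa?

69.7 GPa

E = σ/ε = 3.47 MPa / 4.98×10⁻⁵ = 69680 MPa = 69.7 GPa.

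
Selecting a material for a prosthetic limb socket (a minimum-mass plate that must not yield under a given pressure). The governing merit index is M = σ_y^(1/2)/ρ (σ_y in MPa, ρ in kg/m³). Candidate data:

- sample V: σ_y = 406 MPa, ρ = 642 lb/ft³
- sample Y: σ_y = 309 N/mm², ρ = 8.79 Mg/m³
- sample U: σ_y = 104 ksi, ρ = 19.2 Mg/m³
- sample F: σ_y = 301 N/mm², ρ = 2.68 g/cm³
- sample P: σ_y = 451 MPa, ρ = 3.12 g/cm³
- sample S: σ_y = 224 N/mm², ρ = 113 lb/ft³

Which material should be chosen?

sample S

Normalizing units and computing the index:
  sample V: σ_y = 406.0 MPa, ρ = 10280 kg/m³
  sample Y: σ_y = 309.0 MPa, ρ = 8790 kg/m³
  sample U: σ_y = 717.1 MPa, ρ = 19200 kg/m³
  sample F: σ_y = 301.0 MPa, ρ = 2680 kg/m³
  sample P: σ_y = 451.0 MPa, ρ = 3120 kg/m³
  sample S: σ_y = 224.0 MPa, ρ = 1810 kg/m³
  sample S: M = 8.27×10⁻³
  sample P: M = 6.81×10⁻³
  sample F: M = 6.47×10⁻³
  sample Y: M = 2.00×10⁻³
  sample V: M = 1.96×10⁻³
  sample U: M = 1.39×10⁻³
Highest index: sample S.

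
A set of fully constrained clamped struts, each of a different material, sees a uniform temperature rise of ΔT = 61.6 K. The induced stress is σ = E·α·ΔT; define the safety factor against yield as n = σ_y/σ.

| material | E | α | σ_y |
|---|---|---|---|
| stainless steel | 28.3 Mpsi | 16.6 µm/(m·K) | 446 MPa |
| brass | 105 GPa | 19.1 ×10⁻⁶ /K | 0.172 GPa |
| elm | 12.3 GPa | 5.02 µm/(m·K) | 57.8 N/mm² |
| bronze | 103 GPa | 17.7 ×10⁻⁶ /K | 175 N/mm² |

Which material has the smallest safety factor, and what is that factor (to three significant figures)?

In consistent units (E in GPa, α in ×10⁻⁶/K, σ_y in MPa):
  stainless steel: E = 195.1, α = 16.6, σ_y = 446.0 → σ = 200 MPa, n = 2.24
  brass: E = 105.0, α = 19.1, σ_y = 172.0 → σ = 124 MPa, n = 1.39
  elm: E = 12.30, α = 5.02, σ_y = 57.80 → σ = 3.80 MPa, n = 15.2
  bronze: E = 103.0, α = 17.7, σ_y = 175.0 → σ = 112 MPa, n = 1.56
Smallest n: brass with n = 1.39.

brass, n = 1.39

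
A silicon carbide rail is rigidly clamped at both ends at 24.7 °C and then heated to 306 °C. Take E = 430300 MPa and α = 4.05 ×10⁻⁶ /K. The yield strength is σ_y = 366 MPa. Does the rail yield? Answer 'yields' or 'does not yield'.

E = 430300 MPa = 430.3 GPa.
ΔT = 281.3 K. Constrained thermal stress σ = E·α·ΔT = 430.3×10³ MPa × 4.05×10⁻⁶ × 281.3 = 490 MPa (compressive).
Compare to σ_y = 366 MPa: σ ≥ σ_y, so it yields.

yields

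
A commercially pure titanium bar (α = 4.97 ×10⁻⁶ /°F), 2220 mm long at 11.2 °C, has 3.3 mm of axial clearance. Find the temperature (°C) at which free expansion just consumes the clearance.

α = 4.97×10⁻⁶/°F × 9/5 = 8.95×10⁻⁶/K.
α·L₀·ΔT = 3.3 mm ⇒ ΔT = 3.3 / (8.95×10⁻⁶ × 2220.0) = 166.2 K.
T = 11.2 + 166.2 = 177.4 °C.

177 °C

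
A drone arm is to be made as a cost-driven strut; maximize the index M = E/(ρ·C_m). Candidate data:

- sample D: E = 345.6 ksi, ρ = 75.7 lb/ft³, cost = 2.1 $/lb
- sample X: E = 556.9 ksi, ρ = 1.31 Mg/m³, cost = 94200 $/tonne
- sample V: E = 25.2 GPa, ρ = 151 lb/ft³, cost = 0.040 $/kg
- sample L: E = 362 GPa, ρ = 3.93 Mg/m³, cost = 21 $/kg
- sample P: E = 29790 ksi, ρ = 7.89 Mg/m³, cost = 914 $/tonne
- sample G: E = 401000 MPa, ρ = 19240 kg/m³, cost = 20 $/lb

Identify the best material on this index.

After converting to SI:
  sample D: E = 2.383 GPa, ρ = 1213 kg/m³, cost = 4.630 $/kg
  sample X: E = 3.840 GPa, ρ = 1310 kg/m³, cost = 94.20 $/kg
  sample V: E = 25.20 GPa, ρ = 2419 kg/m³, cost = 0.04000 $/kg
  sample L: E = 362.0 GPa, ρ = 3930 kg/m³, cost = 21.00 $/kg
  sample P: E = 205.4 GPa, ρ = 7890 kg/m³, cost = 0.9140 $/kg
  sample G: E = 401.0 GPa, ρ = 19240 kg/m³, cost = 44.09 $/kg
  sample V: M = 260 MN·m per $
  sample P: M = 28.5 MN·m per $
  sample L: M = 4.39 MN·m per $
  sample G: M = 0.473 MN·m per $
  sample D: M = 0.424 MN·m per $
  sample X: M = 0.0311 MN·m per $
Highest index: sample V.

sample V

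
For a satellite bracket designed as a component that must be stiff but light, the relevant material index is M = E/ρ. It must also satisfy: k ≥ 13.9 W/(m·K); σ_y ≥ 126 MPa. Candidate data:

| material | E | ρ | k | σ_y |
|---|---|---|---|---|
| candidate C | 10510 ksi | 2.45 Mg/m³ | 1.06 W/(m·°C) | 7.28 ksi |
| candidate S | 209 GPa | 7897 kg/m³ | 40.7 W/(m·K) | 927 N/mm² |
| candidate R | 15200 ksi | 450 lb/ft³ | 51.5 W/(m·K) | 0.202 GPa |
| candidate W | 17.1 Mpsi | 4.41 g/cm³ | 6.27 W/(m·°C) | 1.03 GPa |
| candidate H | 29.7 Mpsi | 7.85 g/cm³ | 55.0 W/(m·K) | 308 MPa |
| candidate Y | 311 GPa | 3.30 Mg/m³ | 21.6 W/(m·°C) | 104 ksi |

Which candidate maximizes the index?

Screen on constraints: k ≥ 13.9 W/(m·K); σ_y ≥ 126 MPa. Survivors: candidate S, candidate R, candidate H, candidate Y.
In SI units:
  candidate S: E = 209.0 GPa, ρ = 7897 kg/m³
  candidate R: E = 104.8 GPa, ρ = 7208 kg/m³
  candidate H: E = 204.8 GPa, ρ = 7850 kg/m³
  candidate Y: E = 311.0 GPa, ρ = 3300 kg/m³
  candidate Y: M = 94.2 MN·m/kg
  candidate S: M = 26.5 MN·m/kg
  candidate H: M = 26.1 MN·m/kg
  candidate R: M = 14.5 MN·m/kg
Candidate Y has the largest M.

candidate Y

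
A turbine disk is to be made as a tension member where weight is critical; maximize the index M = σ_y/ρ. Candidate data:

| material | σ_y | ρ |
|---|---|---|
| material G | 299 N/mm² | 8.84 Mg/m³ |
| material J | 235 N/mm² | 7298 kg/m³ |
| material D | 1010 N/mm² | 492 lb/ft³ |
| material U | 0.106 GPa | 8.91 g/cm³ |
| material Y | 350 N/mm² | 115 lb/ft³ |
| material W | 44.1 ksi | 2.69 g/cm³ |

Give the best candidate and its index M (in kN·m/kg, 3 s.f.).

material Y, M = 190 kN·m/kg

Convert each candidate to consistent units, then evaluate M:
  material G: σ_y = 299.0 MPa, ρ = 8840 kg/m³
  material J: σ_y = 235.0 MPa, ρ = 7298 kg/m³
  material D: σ_y = 1010 MPa, ρ = 7881 kg/m³
  material U: σ_y = 106.0 MPa, ρ = 8910 kg/m³
  material Y: σ_y = 350.0 MPa, ρ = 1842 kg/m³
  material W: σ_y = 304.1 MPa, ρ = 2690 kg/m³
  material Y: M = 190 kN·m/kg
  material D: M = 128 kN·m/kg
  material W: M = 113 kN·m/kg
  material G: M = 33.8 kN·m/kg
  material J: M = 32.2 kN·m/kg
  material U: M = 11.9 kN·m/kg
Material Y ranks first.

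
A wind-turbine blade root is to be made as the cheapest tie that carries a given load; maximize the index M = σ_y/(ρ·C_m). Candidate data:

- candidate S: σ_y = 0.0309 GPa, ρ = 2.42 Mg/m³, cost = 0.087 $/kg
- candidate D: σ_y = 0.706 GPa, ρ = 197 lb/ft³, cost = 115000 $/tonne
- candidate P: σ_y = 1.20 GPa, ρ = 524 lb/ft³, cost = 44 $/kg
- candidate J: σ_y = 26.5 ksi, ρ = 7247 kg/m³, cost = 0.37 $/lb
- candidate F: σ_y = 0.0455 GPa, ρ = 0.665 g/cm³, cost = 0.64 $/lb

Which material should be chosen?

After converting to SI:
  candidate S: σ_y = 30.90 MPa, ρ = 2420 kg/m³, cost = 0.08700 $/kg
  candidate D: σ_y = 706.0 MPa, ρ = 3156 kg/m³, cost = 115.0 $/kg
  candidate P: σ_y = 1200 MPa, ρ = 8394 kg/m³, cost = 44.00 $/kg
  candidate J: σ_y = 182.7 MPa, ρ = 7247 kg/m³, cost = 0.8157 $/kg
  candidate F: σ_y = 45.50 MPa, ρ = 665.0 kg/m³, cost = 1.411 $/kg
  candidate S: M = 147 kN·m per $
  candidate F: M = 48.5 kN·m per $
  candidate J: M = 30.9 kN·m per $
  candidate P: M = 3.25 kN·m per $
  candidate D: M = 1.95 kN·m per $
Candidate S has the largest M.

candidate S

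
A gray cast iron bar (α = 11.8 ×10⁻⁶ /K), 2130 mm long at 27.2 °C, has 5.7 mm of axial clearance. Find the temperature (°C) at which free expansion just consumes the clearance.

α·L₀·ΔT = 5.7 mm ⇒ ΔT = 5.7 / (11.8×10⁻⁶ × 2130.0) = 226.8 K.
T = 27.2 + 226.8 = 254.0 °C.

254 °C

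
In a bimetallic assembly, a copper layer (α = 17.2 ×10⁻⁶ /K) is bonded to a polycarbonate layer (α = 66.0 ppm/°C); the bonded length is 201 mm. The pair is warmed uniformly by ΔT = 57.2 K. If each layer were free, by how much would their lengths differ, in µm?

561 µm

Δα = |17.2 − 66.0|×10⁻⁶/K = 48.8×10⁻⁶/K.
ΔL_mismatch = Δα·L·ΔT = 48.8×10⁻⁶ × 201.0 mm × 57.2 K = 561 µm.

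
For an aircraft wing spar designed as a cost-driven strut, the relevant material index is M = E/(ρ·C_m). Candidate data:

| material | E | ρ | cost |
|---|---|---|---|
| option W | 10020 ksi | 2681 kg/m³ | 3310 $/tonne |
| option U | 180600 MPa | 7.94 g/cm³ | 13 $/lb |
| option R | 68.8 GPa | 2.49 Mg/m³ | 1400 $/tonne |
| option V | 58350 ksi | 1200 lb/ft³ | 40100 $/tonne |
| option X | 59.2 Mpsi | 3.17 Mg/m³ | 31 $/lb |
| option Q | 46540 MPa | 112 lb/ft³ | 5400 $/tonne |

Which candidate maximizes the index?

option R

Convert each candidate to consistent units, then evaluate M:
  option W: E = 69.09 GPa, ρ = 2681 kg/m³, cost = 3.310 $/kg
  option U: E = 180.6 GPa, ρ = 7940 kg/m³, cost = 28.66 $/kg
  option R: E = 68.80 GPa, ρ = 2490 kg/m³, cost = 1.400 $/kg
  option V: E = 402.3 GPa, ρ = 19220 kg/m³, cost = 40.10 $/kg
  option X: E = 408.2 GPa, ρ = 3170 kg/m³, cost = 68.34 $/kg
  option Q: E = 46.54 GPa, ρ = 1794 kg/m³, cost = 5.400 $/kg
  option R: M = 19.7 MN·m per $
  option W: M = 7.79 MN·m per $
  option Q: M = 4.80 MN·m per $
  option X: M = 1.88 MN·m per $
  option U: M = 0.794 MN·m per $
  option V: M = 0.522 MN·m per $
Option R ranks first.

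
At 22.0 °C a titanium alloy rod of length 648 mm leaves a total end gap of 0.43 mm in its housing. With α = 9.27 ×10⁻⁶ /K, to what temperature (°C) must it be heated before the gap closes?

α·L₀·ΔT = 0.43 mm ⇒ ΔT = 0.43 / (9.27×10⁻⁶ × 648.0) = 71.58 K.
T = 22.0 + 71.58 = 93.58 °C.

93.6 °C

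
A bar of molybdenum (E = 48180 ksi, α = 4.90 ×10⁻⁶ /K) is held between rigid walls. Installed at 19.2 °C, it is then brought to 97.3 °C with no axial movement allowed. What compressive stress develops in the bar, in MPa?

127 MPa

E = 48180 ksi = 332.2 GPa.
ΔT = 78.10 K. Constrained thermal stress σ = E·α·ΔT = 332.2×10³ MPa × 4.90×10⁻⁶ × 78.10 = 127 MPa (compressive).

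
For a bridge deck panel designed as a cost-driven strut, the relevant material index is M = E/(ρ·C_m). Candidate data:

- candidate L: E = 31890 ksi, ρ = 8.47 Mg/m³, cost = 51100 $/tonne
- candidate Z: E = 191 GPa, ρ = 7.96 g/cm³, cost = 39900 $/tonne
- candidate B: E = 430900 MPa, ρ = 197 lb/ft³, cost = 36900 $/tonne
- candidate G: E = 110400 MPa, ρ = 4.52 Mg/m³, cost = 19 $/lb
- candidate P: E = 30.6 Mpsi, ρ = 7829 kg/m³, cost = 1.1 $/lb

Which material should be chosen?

After converting to SI:
  candidate L: E = 219.9 GPa, ρ = 8470 kg/m³, cost = 51.10 $/kg
  candidate Z: E = 191.0 GPa, ρ = 7960 kg/m³, cost = 39.90 $/kg
  candidate B: E = 430.9 GPa, ρ = 3156 kg/m³, cost = 36.90 $/kg
  candidate G: E = 110.4 GPa, ρ = 4520 kg/m³, cost = 41.89 $/kg
  candidate P: E = 211.0 GPa, ρ = 7829 kg/m³, cost = 2.425 $/kg
  candidate P: M = 11.1 MN·m per $
  candidate B: M = 3.70 MN·m per $
  candidate Z: M = 0.601 MN·m per $
  candidate G: M = 0.583 MN·m per $
  candidate L: M = 0.508 MN·m per $
Candidate P has the largest M.

candidate P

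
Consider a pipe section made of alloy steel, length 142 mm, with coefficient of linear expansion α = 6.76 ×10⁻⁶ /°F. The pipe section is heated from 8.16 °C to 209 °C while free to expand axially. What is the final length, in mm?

142.35 mm

Convert α: 6.76×10⁻⁶/°F × (9/5) = 12.2×10⁻⁶/K.
ΔT = 209 − 8.16 = 200.8 K.
ΔL = α·L₀·ΔT = 12.2×10⁻⁶ × 142 mm × 200.8 K = 0.347 mm.
L = L₀ + ΔL = 142 + 0.347 = 142.35 mm.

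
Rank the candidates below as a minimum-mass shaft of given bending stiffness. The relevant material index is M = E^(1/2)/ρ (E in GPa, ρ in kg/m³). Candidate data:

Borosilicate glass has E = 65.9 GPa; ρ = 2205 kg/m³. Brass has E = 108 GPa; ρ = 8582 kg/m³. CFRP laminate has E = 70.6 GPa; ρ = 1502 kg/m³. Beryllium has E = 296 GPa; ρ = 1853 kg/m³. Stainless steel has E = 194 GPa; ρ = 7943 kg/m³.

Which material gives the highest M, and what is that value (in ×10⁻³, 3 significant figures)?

beryllium, M = 9.28×10⁻³

Computing M directly (units already consistent):
  beryllium: M = 9.28×10⁻³
  CFRP laminate: M = 5.59×10⁻³
  borosilicate glass: M = 3.68×10⁻³
  stainless steel: M = 1.75×10⁻³
  brass: M = 1.21×10⁻³
Beryllium has the largest M.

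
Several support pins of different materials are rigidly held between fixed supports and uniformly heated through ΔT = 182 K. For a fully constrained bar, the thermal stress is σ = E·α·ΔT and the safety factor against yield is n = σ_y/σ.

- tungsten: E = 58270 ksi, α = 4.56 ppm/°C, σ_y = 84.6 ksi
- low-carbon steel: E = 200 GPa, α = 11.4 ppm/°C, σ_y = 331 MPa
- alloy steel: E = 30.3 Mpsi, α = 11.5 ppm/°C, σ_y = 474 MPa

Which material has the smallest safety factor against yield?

low-carbon steel

Per material, after unit conversion:
  tungsten: E = 401.8, α = 4.56, σ_y = 583.3 → σ = 333 MPa, n = 1.75
  low-carbon steel: E = 200.0, α = 11.4, σ_y = 331.0 → σ = 415 MPa, n = 0.798
  alloy steel: E = 208.9, α = 11.5, σ_y = 474.0 → σ = 437 MPa, n = 1.08
Low-carbon steel has the lowest safety factor, n = 0.798.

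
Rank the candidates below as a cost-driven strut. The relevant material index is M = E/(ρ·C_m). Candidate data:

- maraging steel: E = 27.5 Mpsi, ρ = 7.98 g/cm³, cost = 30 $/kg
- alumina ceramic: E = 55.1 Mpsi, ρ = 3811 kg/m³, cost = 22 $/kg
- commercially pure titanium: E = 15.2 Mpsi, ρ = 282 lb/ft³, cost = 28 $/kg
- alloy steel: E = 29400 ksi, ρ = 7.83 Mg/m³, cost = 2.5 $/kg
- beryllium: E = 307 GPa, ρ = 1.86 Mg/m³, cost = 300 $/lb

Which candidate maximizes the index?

Normalizing units and computing the index:
  maraging steel: E = 189.6 GPa, ρ = 7980 kg/m³, cost = 30.00 $/kg
  alumina ceramic: E = 379.9 GPa, ρ = 3811 kg/m³, cost = 22.00 $/kg
  commercially pure titanium: E = 104.8 GPa, ρ = 4517 kg/m³, cost = 28.00 $/kg
  alloy steel: E = 202.7 GPa, ρ = 7830 kg/m³, cost = 2.500 $/kg
  beryllium: E = 307.0 GPa, ρ = 1860 kg/m³, cost = 661.4 $/kg
  alloy steel: M = 10.4 MN·m per $
  alumina ceramic: M = 4.53 MN·m per $
  commercially pure titanium: M = 0.829 MN·m per $
  maraging steel: M = 0.792 MN·m per $
  beryllium: M = 0.250 MN·m per $
Highest index: alloy steel.

alloy steel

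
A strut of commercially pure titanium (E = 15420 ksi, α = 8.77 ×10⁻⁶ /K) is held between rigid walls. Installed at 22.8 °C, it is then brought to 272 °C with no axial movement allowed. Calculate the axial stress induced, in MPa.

232 MPa

E = 15420 ksi = 106.3 GPa.
ΔT = 249.2 K. Constrained thermal stress σ = E·α·ΔT = 106.3×10³ MPa × 8.77×10⁻⁶ × 249.2 = 232 MPa (compressive).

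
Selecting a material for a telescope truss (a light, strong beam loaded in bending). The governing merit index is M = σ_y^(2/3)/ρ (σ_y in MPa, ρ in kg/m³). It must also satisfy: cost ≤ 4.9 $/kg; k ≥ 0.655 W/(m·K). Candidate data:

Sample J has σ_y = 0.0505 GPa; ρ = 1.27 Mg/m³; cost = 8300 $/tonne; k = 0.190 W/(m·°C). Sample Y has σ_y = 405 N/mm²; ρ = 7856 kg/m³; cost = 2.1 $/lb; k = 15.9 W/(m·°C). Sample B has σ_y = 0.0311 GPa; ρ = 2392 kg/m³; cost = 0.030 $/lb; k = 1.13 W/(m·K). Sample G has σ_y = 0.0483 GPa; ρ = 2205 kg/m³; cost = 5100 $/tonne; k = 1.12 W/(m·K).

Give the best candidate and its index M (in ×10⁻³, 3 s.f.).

sample Y, M = 6.97×10⁻³

Screen on constraints: cost ≤ 4.9 $/kg; k ≥ 0.655 W/(m·K). Survivors: sample Y, sample B.
After converting to SI:
  sample Y: σ_y = 405.0 MPa, ρ = 7856 kg/m³
  sample B: σ_y = 31.10 MPa, ρ = 2392 kg/m³
  sample Y: M = 6.97×10⁻³
  sample B: M = 4.13×10⁻³
Sample Y has the largest M.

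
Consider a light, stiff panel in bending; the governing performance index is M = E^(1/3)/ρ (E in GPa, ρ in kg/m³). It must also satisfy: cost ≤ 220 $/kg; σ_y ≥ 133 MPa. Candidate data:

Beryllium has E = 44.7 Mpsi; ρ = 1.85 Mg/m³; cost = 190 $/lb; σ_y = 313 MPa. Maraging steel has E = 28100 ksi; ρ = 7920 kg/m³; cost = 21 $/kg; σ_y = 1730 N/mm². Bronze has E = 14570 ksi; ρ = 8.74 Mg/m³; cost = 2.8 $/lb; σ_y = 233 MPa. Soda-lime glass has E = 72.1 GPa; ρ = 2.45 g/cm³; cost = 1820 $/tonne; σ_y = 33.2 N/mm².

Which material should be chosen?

maraging steel

Screen on constraints: cost ≤ 220 $/kg; σ_y ≥ 133 MPa. Survivors: maraging steel, bronze.
Putting every candidate on a common basis:
  maraging steel: E = 193.7 GPa, ρ = 7920 kg/m³
  bronze: E = 100.5 GPa, ρ = 8740 kg/m³
  maraging steel: M = 0.731×10⁻³
  bronze: M = 0.532×10⁻³
Maraging steel ranks first.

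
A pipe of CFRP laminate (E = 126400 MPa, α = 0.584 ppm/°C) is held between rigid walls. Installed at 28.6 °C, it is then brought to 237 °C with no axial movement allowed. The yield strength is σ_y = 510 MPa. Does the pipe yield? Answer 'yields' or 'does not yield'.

E = 126400 MPa = 126.4 GPa.
ΔT = 208.4 K. Constrained thermal stress σ = E·α·ΔT = 126.4×10³ MPa × 0.584×10⁻⁶ × 208.4 = 15.4 MPa (compressive).
Compare to σ_y = 510 MPa: σ < σ_y, so it does not yield.

does not yield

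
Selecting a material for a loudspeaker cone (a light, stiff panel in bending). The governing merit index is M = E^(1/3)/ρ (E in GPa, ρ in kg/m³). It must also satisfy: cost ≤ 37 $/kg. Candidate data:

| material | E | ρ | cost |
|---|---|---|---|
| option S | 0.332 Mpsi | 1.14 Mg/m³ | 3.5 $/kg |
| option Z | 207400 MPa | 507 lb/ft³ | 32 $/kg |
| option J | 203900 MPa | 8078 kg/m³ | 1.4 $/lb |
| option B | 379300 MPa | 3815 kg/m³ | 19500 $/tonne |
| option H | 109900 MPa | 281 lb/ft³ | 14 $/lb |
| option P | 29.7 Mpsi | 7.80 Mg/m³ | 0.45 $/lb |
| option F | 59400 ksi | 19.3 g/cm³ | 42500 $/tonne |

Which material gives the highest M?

Screen on constraints: cost ≤ 37 $/kg. Survivors: option S, option Z, option J, option B, option H, option P.
After converting to SI:
  option S: E = 2.289 GPa, ρ = 1140 kg/m³
  option Z: E = 207.4 GPa, ρ = 8121 kg/m³
  option J: E = 203.9 GPa, ρ = 8078 kg/m³
  option B: E = 379.3 GPa, ρ = 3815 kg/m³
  option H: E = 109.9 GPa, ρ = 4501 kg/m³
  option P: E = 204.8 GPa, ρ = 7800 kg/m³
  option B: M = 1.90×10⁻³
  option S: M = 1.16×10⁻³
  option H: M = 1.06×10⁻³
  option P: M = 0.756×10⁻³
  option Z: M = 0.729×10⁻³
  option J: M = 0.729×10⁻³
The maximum is for option B.

option B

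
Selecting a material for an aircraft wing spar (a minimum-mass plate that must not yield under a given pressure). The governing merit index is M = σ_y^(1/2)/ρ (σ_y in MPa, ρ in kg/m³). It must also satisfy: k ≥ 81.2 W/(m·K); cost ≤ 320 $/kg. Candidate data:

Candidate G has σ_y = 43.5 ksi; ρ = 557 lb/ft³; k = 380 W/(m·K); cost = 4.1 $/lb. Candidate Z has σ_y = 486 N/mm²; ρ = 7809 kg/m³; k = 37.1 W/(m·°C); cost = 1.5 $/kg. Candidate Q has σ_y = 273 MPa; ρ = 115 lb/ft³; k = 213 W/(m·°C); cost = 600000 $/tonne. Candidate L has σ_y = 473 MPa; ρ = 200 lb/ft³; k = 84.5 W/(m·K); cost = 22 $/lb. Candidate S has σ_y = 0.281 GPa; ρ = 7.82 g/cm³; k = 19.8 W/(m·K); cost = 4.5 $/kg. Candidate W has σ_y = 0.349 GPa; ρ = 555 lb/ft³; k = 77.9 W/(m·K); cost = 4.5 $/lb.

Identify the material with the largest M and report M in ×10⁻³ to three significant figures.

Screen on constraints: k ≥ 81.2 W/(m·K); cost ≤ 320 $/kg. Survivors: candidate G, candidate L.
Convert each candidate to consistent units, then evaluate M:
  candidate G: σ_y = 299.9 MPa, ρ = 8922 kg/m³
  candidate L: σ_y = 473.0 MPa, ρ = 3204 kg/m³
  candidate L: M = 6.79×10⁻³
  candidate G: M = 1.94×10⁻³
Candidate L has the largest M.

candidate L, M = 6.79×10⁻³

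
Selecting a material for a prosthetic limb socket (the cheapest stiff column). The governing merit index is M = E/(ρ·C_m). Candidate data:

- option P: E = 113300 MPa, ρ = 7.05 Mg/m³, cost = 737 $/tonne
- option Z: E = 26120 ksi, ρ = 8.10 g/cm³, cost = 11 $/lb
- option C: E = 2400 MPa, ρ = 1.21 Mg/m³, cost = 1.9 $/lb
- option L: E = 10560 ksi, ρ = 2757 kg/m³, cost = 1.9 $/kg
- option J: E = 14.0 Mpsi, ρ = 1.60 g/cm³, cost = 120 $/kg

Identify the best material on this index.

After converting to SI:
  option P: E = 113.3 GPa, ρ = 7050 kg/m³, cost = 0.7370 $/kg
  option Z: E = 180.1 GPa, ρ = 8100 kg/m³, cost = 24.25 $/kg
  option C: E = 2.400 GPa, ρ = 1210 kg/m³, cost = 4.189 $/kg
  option L: E = 72.81 GPa, ρ = 2757 kg/m³, cost = 1.900 $/kg
  option J: E = 96.53 GPa, ρ = 1600 kg/m³, cost = 120.0 $/kg
  option P: M = 21.8 MN·m per $
  option L: M = 13.9 MN·m per $
  option Z: M = 0.917 MN·m per $
  option J: M = 0.503 MN·m per $
  option C: M = 0.474 MN·m per $
Option P has the largest M.

option P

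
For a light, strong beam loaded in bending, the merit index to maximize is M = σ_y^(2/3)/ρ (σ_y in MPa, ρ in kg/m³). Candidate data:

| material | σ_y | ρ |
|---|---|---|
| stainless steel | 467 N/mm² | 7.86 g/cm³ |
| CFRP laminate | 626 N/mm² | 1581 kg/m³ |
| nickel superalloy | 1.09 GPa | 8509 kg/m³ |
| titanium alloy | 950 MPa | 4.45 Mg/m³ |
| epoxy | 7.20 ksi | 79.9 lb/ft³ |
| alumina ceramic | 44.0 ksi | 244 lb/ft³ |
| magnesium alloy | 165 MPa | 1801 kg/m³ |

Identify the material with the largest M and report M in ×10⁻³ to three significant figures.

CFRP laminate, M = 46.3×10⁻³

Normalizing units and computing the index:
  stainless steel: σ_y = 467.0 MPa, ρ = 7860 kg/m³
  CFRP laminate: σ_y = 626.0 MPa, ρ = 1581 kg/m³
  nickel superalloy: σ_y = 1090 MPa, ρ = 8509 kg/m³
  titanium alloy: σ_y = 950.0 MPa, ρ = 4450 kg/m³
  epoxy: σ_y = 49.64 MPa, ρ = 1280 kg/m³
  alumina ceramic: σ_y = 303.4 MPa, ρ = 3909 kg/m³
  magnesium alloy: σ_y = 165.0 MPa, ρ = 1801 kg/m³
  CFRP laminate: M = 46.3×10⁻³
  titanium alloy: M = 21.7×10⁻³
  magnesium alloy: M = 16.7×10⁻³
  nickel superalloy: M = 12.4×10⁻³
  alumina ceramic: M = 11.6×10⁻³
  epoxy: M = 10.6×10⁻³
  stainless steel: M = 7.66×10⁻³
Highest index: CFRP laminate.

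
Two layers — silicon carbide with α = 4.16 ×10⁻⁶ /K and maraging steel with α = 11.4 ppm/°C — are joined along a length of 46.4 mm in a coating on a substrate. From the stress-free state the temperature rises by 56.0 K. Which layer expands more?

α(silicon carbide) = 4.16×10⁻⁶/K vs α(maraging steel) = 11.4×10⁻⁶/K.
Higher α expands more for the same ΔT: maraging steel.

maraging steel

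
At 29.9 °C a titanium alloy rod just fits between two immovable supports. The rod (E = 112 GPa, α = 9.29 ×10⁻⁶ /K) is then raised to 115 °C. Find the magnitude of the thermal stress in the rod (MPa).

ΔT = 85.10 K. Constrained thermal stress σ = E·α·ΔT = 112.0×10³ MPa × 9.29×10⁻⁶ × 85.10 = 88.5 MPa (compressive).

88.5 MPa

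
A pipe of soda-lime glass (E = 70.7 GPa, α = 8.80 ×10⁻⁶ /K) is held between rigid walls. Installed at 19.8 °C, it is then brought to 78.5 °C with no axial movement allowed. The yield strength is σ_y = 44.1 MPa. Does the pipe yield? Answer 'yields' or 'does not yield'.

does not yield

ΔT = 58.70 K. Constrained thermal stress σ = E·α·ΔT = 70.70×10³ MPa × 8.80×10⁻⁶ × 58.70 = 36.5 MPa (compressive).
Compare to σ_y = 44.1 MPa: σ < σ_y, so it does not yield.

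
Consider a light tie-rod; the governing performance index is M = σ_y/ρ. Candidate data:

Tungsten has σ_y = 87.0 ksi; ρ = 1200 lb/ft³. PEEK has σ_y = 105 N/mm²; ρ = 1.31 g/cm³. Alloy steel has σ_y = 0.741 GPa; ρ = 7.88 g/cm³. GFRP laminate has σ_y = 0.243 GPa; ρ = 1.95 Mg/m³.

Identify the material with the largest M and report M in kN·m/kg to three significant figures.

GFRP laminate, M = 125 kN·m/kg

After converting to SI:
  tungsten: σ_y = 599.8 MPa, ρ = 19220 kg/m³
  PEEK: σ_y = 105.0 MPa, ρ = 1310 kg/m³
  alloy steel: σ_y = 741.0 MPa, ρ = 7880 kg/m³
  GFRP laminate: σ_y = 243.0 MPa, ρ = 1950 kg/m³
  GFRP laminate: M = 125 kN·m/kg
  alloy steel: M = 94.0 kN·m/kg
  PEEK: M = 80.2 kN·m/kg
  tungsten: M = 31.2 kN·m/kg
Highest index: GFRP laminate.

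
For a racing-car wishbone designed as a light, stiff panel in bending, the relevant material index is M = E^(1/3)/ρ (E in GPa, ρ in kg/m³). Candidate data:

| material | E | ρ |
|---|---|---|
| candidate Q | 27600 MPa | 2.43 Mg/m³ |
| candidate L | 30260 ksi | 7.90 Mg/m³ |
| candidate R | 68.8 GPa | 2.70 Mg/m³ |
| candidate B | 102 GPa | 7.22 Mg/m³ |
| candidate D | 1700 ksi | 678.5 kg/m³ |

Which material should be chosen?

candidate D

Convert each candidate to consistent units, then evaluate M:
  candidate Q: E = 27.60 GPa, ρ = 2430 kg/m³
  candidate L: E = 208.6 GPa, ρ = 7900 kg/m³
  candidate R: E = 68.80 GPa, ρ = 2700 kg/m³
  candidate B: E = 102.0 GPa, ρ = 7220 kg/m³
  candidate D: E = 11.72 GPa, ρ = 678.5 kg/m³
  candidate D: M = 3.35×10⁻³
  candidate R: M = 1.52×10⁻³
  candidate Q: M = 1.24×10⁻³
  candidate L: M = 0.751×10⁻³
  candidate B: M = 0.647×10⁻³
Highest index: candidate D.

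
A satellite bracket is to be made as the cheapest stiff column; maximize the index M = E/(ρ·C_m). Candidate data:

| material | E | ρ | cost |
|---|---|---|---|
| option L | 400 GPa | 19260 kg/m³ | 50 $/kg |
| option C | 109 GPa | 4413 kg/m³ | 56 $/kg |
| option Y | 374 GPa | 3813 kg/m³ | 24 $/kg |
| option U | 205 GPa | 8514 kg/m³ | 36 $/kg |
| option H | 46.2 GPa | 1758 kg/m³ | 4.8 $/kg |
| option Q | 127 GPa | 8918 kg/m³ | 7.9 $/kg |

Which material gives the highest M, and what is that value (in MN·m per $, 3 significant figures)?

Per-candidate index values:
  option H: M = 5.47 MN·m per $
  option Y: M = 4.09 MN·m per $
  option Q: M = 1.80 MN·m per $
  option U: M = 0.669 MN·m per $
  option C: M = 0.441 MN·m per $
  option L: M = 0.415 MN·m per $
Option H ranks first.

option H, M = 5.47 MN·m per $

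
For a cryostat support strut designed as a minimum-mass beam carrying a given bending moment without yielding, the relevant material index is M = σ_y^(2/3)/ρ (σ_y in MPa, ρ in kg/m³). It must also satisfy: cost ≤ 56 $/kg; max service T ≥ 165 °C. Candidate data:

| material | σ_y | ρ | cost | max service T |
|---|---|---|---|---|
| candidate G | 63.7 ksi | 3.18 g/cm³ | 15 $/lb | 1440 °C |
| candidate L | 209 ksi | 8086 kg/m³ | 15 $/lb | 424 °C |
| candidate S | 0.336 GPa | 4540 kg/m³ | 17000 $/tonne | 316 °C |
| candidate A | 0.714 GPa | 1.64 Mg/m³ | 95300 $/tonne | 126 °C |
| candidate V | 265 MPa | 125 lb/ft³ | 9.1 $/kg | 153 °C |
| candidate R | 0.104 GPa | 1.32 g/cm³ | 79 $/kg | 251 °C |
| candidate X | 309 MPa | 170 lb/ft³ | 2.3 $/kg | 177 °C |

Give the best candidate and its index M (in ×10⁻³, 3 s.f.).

candidate G, M = 18.2×10⁻³

Screen on constraints: cost ≤ 56 $/kg; max service T ≥ 165 °C. Survivors: candidate G, candidate L, candidate S, candidate X.
Convert each candidate to consistent units, then evaluate M:
  candidate G: σ_y = 439.2 MPa, ρ = 3180 kg/m³
  candidate L: σ_y = 1441 MPa, ρ = 8086 kg/m³
  candidate S: σ_y = 336.0 MPa, ρ = 4540 kg/m³
  candidate X: σ_y = 309.0 MPa, ρ = 2723 kg/m³
  candidate G: M = 18.2×10⁻³
  candidate X: M = 16.8×10⁻³
  candidate L: M = 15.8×10⁻³
  candidate S: M = 10.6×10⁻³
Highest index: candidate G.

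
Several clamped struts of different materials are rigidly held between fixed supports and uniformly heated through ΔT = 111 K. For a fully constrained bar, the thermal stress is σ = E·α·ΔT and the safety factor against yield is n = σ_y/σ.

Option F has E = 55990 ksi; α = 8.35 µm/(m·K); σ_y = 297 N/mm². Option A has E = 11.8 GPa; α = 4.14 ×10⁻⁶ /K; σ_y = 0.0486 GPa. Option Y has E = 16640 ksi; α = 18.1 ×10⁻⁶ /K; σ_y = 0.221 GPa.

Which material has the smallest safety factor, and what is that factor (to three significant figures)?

option F, n = 0.830

Per material, after unit conversion:
  option F: E = 386.0, α = 8.35, σ_y = 297.0 → σ = 358 MPa, n = 0.830
  option A: E = 11.80, α = 4.14, σ_y = 48.60 → σ = 5.42 MPa, n = 8.96
  option Y: E = 114.7, α = 18.1, σ_y = 221.0 → σ = 231 MPa, n = 0.959
Smallest n: option F with n = 0.830.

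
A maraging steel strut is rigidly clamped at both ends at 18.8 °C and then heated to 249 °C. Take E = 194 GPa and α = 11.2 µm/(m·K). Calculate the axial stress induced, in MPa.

500 MPa

ΔT = 230.2 K. Constrained thermal stress σ = E·α·ΔT = 194.0×10³ MPa × 11.2×10⁻⁶ × 230.2 = 500 MPa (compressive).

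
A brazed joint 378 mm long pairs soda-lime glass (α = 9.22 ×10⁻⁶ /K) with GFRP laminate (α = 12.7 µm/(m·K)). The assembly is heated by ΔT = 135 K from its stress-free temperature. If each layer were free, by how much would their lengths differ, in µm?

178 µm

Δα = |9.22 − 12.7|×10⁻⁶/K = 3.48×10⁻⁶/K.
ΔL_mismatch = Δα·L·ΔT = 3.48×10⁻⁶ × 378.0 mm × 135.0 K = 178 µm.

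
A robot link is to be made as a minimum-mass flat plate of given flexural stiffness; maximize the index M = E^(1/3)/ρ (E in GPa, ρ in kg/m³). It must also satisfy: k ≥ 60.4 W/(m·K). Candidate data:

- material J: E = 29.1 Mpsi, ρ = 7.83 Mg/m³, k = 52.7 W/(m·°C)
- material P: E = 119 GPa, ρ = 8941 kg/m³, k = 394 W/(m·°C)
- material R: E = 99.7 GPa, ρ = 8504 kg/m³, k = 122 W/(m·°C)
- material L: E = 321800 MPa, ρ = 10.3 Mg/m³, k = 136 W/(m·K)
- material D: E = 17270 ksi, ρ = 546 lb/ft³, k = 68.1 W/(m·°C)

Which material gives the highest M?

Screen on constraints: k ≥ 60.4 W/(m·K). Survivors: material P, material R, material L, material D.
Convert each candidate to consistent units, then evaluate M:
  material P: E = 119.0 GPa, ρ = 8941 kg/m³
  material R: E = 99.70 GPa, ρ = 8504 kg/m³
  material L: E = 321.8 GPa, ρ = 10300 kg/m³
  material D: E = 119.1 GPa, ρ = 8746 kg/m³
  material L: M = 0.665×10⁻³
  material D: M = 0.563×10⁻³
  material P: M = 0.550×10⁻³
  material R: M = 0.545×10⁻³
Material L has the largest M.

material L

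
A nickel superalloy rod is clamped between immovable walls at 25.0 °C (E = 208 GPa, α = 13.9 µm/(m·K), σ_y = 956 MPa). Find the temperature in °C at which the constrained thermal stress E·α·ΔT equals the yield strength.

356 °C

E·α·ΔT = 956.0 MPa ⇒ ΔT = 956.0 / (208.0×10³ × 13.9×10⁻⁶) = 330.7 K.
T = 25.0 + 330.7 = 355.7 °C.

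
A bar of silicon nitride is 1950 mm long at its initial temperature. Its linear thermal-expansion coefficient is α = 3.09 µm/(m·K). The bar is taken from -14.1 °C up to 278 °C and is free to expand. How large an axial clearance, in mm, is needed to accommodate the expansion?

ΔT = 278 − (-14.1) = 292.1 K.
ΔL = α·L₀·ΔT = 3.09×10⁻⁶ × 1950 mm × 292.1 K = 1.76 mm.

1.76 mm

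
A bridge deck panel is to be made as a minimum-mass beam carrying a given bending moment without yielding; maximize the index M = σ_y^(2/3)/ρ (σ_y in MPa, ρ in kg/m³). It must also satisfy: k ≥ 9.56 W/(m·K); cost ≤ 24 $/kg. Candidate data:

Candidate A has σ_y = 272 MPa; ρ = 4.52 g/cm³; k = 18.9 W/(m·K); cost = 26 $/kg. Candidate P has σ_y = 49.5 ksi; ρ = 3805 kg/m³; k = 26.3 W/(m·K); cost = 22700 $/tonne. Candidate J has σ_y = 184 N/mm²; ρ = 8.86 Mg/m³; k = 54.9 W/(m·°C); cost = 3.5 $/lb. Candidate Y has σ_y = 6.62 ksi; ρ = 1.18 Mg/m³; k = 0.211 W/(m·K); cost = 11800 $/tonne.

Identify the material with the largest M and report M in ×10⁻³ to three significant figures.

candidate P, M = 12.8×10⁻³

Screen on constraints: k ≥ 9.56 W/(m·K); cost ≤ 24 $/kg. Survivors: candidate P, candidate J.
After converting to SI:
  candidate P: σ_y = 341.3 MPa, ρ = 3805 kg/m³
  candidate J: σ_y = 184.0 MPa, ρ = 8860 kg/m³
  candidate P: M = 12.8×10⁻³
  candidate J: M = 3.65×10⁻³
The maximum is for candidate P.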